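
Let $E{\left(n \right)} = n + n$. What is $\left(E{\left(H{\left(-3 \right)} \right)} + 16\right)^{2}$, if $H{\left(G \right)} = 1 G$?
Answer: $100$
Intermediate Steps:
$H{\left(G \right)} = G$
$E{\left(n \right)} = 2 n$
$\left(E{\left(H{\left(-3 \right)} \right)} + 16\right)^{2} = \left(2 \left(-3\right) + 16\right)^{2} = \left(-6 + 16\right)^{2} = 10^{2} = 100$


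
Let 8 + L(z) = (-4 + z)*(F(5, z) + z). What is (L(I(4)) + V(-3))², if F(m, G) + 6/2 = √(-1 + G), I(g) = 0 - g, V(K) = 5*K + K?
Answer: 580 - 480*I*√5 ≈ 580.0 - 1073.3*I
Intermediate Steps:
V(K) = 6*K
I(g) = -g
F(m, G) = -3 + √(-1 + G)
L(z) = -8 + (-4 + z)*(-3 + z + √(-1 + z)) (L(z) = -8 + (-4 + z)*((-3 + √(-1 + z)) + z) = -8 + (-4 + z)*(-3 + z + √(-1 + z)))
(L(I(4)) + V(-3))² = ((4 + (-1*4)² - (-7)*4 - 4*√(-1 - 1*4) + (-1*4)*√(-1 - 1*4)) + 6*(-3))² = ((4 + (-4)² - 7*(-4) - 4*√(-1 - 4) - 4*√(-1 - 4)) - 18)² = ((4 + 16 + 28 - 4*I*√5 - 4*I*√5) - 18)² = ((48 - 8*I*√5) - 18)² = (30 - 8*I*√5)²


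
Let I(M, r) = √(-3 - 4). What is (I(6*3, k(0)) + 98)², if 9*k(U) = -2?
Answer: (98 + I*√7)² ≈ 9597.0 + 518.57*I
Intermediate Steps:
k(U) = -2/9 (k(U) = (⅑)*(-2) = -2/9)
I(M, r) = I*√7 (I(M, r) = √(-7) = I*√7)
(I(6*3, k(0)) + 98)² = (I*√7 + 98)² = (98 + I*√7)²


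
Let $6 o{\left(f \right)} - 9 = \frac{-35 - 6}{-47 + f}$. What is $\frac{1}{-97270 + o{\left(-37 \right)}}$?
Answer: $- \frac{504}{49023283} \approx -1.0281 \cdot 10^{-5}$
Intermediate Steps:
$o{\left(f \right)} = \frac{3}{2} - \frac{41}{6 \left(-47 + f\right)}$ ($o{\left(f \right)} = \frac{3}{2} + \frac{\left(-35 - 6\right) \frac{1}{-47 + f}}{6} = \frac{3}{2} + \frac{\left(-41\right) \frac{1}{-47 + f}}{6} = \frac{3}{2} - \frac{41}{6 \left(-47 + f\right)}$)
$\frac{1}{-97270 + o{\left(-37 \right)}} = \frac{1}{-97270 + \frac{-464 + 9 \left(-37\right)}{6 \left(-47 - 37\right)}} = \frac{1}{-97270 + \frac{-464 - 333}{6 \left(-84\right)}} = \frac{1}{-97270 + \frac{1}{6} \left(- \frac{1}{84}\right) \left(-797\right)} = \frac{1}{-97270 + \frac{797}{504}} = \frac{1}{- \frac{49023283}{504}} = - \frac{504}{49023283}$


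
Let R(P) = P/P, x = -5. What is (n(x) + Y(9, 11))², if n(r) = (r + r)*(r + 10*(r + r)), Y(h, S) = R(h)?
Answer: 1104601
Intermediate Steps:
R(P) = 1
Y(h, S) = 1
n(r) = 42*r² (n(r) = (2*r)*(r + 10*(2*r)) = (2*r)*(r + 20*r) = (2*r)*(21*r) = 42*r²)
(n(x) + Y(9, 11))² = (42*(-5)² + 1)² = (42*25 + 1)² = (1050 + 1)² = 1051² = 1104601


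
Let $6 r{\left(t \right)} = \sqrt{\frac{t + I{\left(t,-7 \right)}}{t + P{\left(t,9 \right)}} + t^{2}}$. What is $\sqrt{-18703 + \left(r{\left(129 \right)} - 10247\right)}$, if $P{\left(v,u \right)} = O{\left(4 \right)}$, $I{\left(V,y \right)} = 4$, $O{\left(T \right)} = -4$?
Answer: $\frac{\sqrt{-26055000 + 6 \sqrt{10401290}}}{30} \approx 170.08 i$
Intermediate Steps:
$P{\left(v,u \right)} = -4$
$r{\left(t \right)} = \frac{\sqrt{t^{2} + \frac{4 + t}{-4 + t}}}{6}$ ($r{\left(t \right)} = \frac{\sqrt{\frac{t + 4}{t - 4} + t^{2}}}{6} = \frac{\sqrt{\frac{4 + t}{-4 + t} + t^{2}}}{6} = \frac{\sqrt{t^{2} + \frac{4 + t}{-4 + t}}}{6}$)
$\sqrt{-18703 + \left(r{\left(129 \right)} - 10247\right)} = \sqrt{-18703 - \left(10247 - \frac{\sqrt{\frac{4 + 129 + 129^{2} \left(-4 + 129\right)}{-4 + 129}}}{6}\right)} = \sqrt{-18703 - \left(10247 - \frac{\sqrt{\frac{4 + 129 + 16641 \cdot 125}{125}}}{6}\right)} = \sqrt{-18703 - \left(10247 - \frac{\sqrt{\frac{4 + 129 + 2080125}{125}}}{6}\right)} = \sqrt{-18703 - \left(10247 - \frac{\sqrt{\frac{1}{125} \cdot 2080258}}{6}\right)} = \sqrt{-18703 - \left(10247 - \frac{\sqrt{\frac{2080258}{125}}}{6}\right)} = \sqrt{-18703 - \left(10247 - \frac{\frac{1}{25} \sqrt{10401290}}{6}\right)} = \sqrt{-18703 - \left(10247 - \frac{\sqrt{10401290}}{150}\right)} = \sqrt{-28950 + \frac{\sqrt{10401290}}{150}}$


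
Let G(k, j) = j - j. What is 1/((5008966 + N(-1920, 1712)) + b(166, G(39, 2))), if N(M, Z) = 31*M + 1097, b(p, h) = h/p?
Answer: 1/4950543 ≈ 2.0200e-7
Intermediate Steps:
G(k, j) = 0
N(M, Z) = 1097 + 31*M
1/((5008966 + N(-1920, 1712)) + b(166, G(39, 2))) = 1/((5008966 + (1097 + 31*(-1920))) + 0/166) = 1/((5008966 + (1097 - 59520)) + 0*(1/166)) = 1/((5008966 - 58423) + 0) = 1/(4950543 + 0) = 1/4950543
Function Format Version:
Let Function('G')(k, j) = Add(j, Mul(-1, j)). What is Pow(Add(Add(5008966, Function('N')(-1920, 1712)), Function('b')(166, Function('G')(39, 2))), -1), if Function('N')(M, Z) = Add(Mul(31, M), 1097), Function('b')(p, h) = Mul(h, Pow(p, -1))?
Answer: Rational(1, 4950543) ≈ 2.0200e-7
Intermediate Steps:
Function('G')(k, j) = 0
Function('N')(M, Z) = Add(1097, Mul(31, M))
Pow(Add(Add(5008966, Function('N')(-1920, 1712)), Function('b')(166, Function('G')(39, 2))), -1) = Pow(Add(Add(5008966, Add(1097, Mul(31, -1920))), Mul(0, Pow(166, -1))), -1) = Pow(Add(Add(5008966, Add(1097, -59520)), Mul(0, Rational(1, 166))), -1) = Pow(Add(Add(5008966, -58423), 0), -1) = Pow(Add(4950543, 0), -1) = Pow(4950543, -1) = Rational(1, 4950543)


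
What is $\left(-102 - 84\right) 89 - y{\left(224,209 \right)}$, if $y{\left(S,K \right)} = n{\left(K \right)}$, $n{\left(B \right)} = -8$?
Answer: $-16546$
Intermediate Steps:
$y{\left(S,K \right)} = -8$
$\left(-102 - 84\right) 89 - y{\left(224,209 \right)} = \left(-102 - 84\right) 89 - -8 = \left(-186\right) 89 + 8 = -16554 + 8 = -16546$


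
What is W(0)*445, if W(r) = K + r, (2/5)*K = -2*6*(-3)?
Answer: 40050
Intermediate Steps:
K = 90 (K = 5*(-2*6*(-3))/2 = 5*(-12*(-3))/2 = (5/2)*36 = 90)
W(r) = 90 + r
W(0)*445 = (90 + 0)*445 = 90*445 = 40050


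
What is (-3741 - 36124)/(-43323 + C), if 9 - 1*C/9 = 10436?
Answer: 39865/137166 ≈ 0.29063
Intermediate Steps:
C = -93843 (C = 81 - 9*10436 = 81 - 93924 = -93843)
(-3741 - 36124)/(-43323 + C) = (-3741 - 36124)/(-43323 - 93843) = -39865/(-137166) = -39865*(-1/137166) = 39865/137166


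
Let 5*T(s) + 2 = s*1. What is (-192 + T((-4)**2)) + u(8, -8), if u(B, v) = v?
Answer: -986/5 ≈ -197.20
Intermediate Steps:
T(s) = -2/5 + s/5 (T(s) = -2/5 + (s*1)/5 = -2/5 + s/5)
(-192 + T((-4)**2)) + u(8, -8) = (-192 + (-2/5 + (1/5)*(-4)**2)) - 8 = (-192 + (-2/5 + (1/5)*16)) - 8 = (-192 + (-2/5 + 16/5)) - 8 = (-192 + 14/5) - 8 = -946/5 - 8 = -986/5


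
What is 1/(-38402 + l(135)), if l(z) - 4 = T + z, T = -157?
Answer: -1/38420 ≈ -2.6028e-5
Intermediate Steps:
l(z) = -153 + z (l(z) = 4 + (-157 + z) = -153 + z)
1/(-38402 + l(135)) = 1/(-38402 + (-153 + 135)) = 1/(-38402 - 18) = 1/(-38420) = -1/38420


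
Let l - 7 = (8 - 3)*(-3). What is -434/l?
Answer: 217/4 ≈ 54.250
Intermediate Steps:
l = -8 (l = 7 + (8 - 3)*(-3) = 7 + 5*(-3) = 7 - 15 = -8)
-434/l = -434/(-8) = -434*(-⅛) = 217/4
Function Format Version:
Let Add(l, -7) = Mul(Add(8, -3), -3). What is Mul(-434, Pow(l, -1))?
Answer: Rational(217, 4) ≈ 54.250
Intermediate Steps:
l = -8 (l = Add(7, Mul(Add(8, -3), -3)) = Add(7, Mul(5, -3)) = Add(7, -15) = -8)
Mul(-434, Pow(l, -1)) = Mul(-434, Pow(-8, -1)) = Mul(-434, Rational(-1, 8)) = Rational(217, 4)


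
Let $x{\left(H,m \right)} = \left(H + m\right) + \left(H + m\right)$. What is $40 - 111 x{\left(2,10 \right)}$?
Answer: $-2624$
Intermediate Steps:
$x{\left(H,m \right)} = 2 H + 2 m$
$40 - 111 x{\left(2,10 \right)} = 40 - 111 \left(2 \cdot 2 + 2 \cdot 10\right) = 40 - 111 \left(4 + 20\right) = 40 - 2664 = -2624$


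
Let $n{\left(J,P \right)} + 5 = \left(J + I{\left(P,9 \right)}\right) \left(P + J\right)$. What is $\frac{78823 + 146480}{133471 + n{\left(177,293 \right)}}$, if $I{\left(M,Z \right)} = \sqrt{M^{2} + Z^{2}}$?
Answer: $\frac{2033885282}{1164911889} - \frac{17648735 \sqrt{85930}}{4659647556} \approx 0.63568$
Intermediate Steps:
$n{\left(J,P \right)} = -5 + \left(J + P\right) \left(J + \sqrt{81 + P^{2}}\right)$ ($n{\left(J,P \right)} = -5 + \left(J + \sqrt{P^{2} + 9^{2}}\right) \left(P + J\right) = -5 + \left(J + \sqrt{P^{2} + 81}\right) \left(J + P\right) = -5 + \left(J + \sqrt{81 + P^{2}}\right) \left(J + P\right) = -5 + \left(J + P\right) \left(J + \sqrt{81 + P^{2}}\right)$)
$\frac{78823 + 146480}{133471 + n{\left(177,293 \right)}} = \frac{78823 + 146480}{133471 + \left(-5 + 177^{2} + 177 \cdot 293 + 177 \sqrt{81 + 293^{2}} + 293 \sqrt{81 + 293^{2}}\right)} = \frac{225303}{133471 + \left(-5 + 31329 + 51861 + 177 \sqrt{81 + 85849} + 293 \sqrt{81 + 85849}\right)} = \frac{225303}{133471 + \left(-5 + 31329 + 51861 + 177 \sqrt{85930} + 293 \sqrt{85930}\right)} = \frac{225303}{133471 + \left(83185 + 470 \sqrt{85930}\right)} = \frac{225303}{216656 + 470 \sqrt{85930}}$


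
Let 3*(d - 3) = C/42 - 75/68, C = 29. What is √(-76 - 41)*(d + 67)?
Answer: 299291*I*√13/1428 ≈ 755.68*I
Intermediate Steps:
d = 12263/4284 (d = 3 + (29/42 - 75/68)/3 = 3 + (⅓)*(-589/1428) = 3 - 589/4284 = 12263/4284 ≈ 2.8625)
√(-76 - 41)*(d + 67) = √(-76 - 41)*(12263/4284 + 67) = √(-117)*(299291/4284) = (3*I*√13)*(299291/4284) = 299291*I*√13/1428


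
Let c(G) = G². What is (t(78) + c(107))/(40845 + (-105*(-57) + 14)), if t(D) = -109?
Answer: 405/1673 ≈ 0.24208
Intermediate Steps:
(t(78) + c(107))/(40845 + (-105*(-57) + 14)) = (-109 + 107²)/(40845 + (-105*(-57) + 14)) = (-109 + 11449)/(40845 + (5985 + 14)) = 11340/(40845 + 5999) = 11340/46844 = 11340*(1/46844) = 405/1673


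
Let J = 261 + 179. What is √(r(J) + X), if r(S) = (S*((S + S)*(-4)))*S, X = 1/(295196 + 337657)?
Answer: I*√3369525007799800187/70317 ≈ 26105.0*I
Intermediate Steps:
J = 440
X = 1/632853 ≈ 1.5801e-6
r(S) = -8*S³ (r(S) = (S*((2*S)*(-4)))*S = (S*(-8*S))*S = (-8*S²)*S = -8*S³)
√(r(J) + X) = √(-8*440³ + 1/632853) = √(-8*85184000 + 1/632853) = √(-681472000 + 1/632853) = √(-431271599615999/632853) = I*√3369525007799800187/70317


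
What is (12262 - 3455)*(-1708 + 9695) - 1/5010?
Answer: 352410960089/5010 ≈ 7.0342e+7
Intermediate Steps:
(12262 - 3455)*(-1708 + 9695) - 1/5010 = 8807*7987 - 1*1/5010 = 70341509 - 1/5010 = 352410960089/5010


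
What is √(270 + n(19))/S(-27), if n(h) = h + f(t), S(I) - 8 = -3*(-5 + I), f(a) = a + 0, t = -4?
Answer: √285/104 ≈ 0.16233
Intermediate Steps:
f(a) = a
S(I) = 23 - 3*I (S(I) = 8 - 3*(-5 + I) = 8 + (15 - 3*I) = 23 - 3*I)
n(h) = -4 + h (n(h) = h - 4 = -4 + h)
√(270 + n(19))/S(-27) = √(270 + (-4 + 19))/(23 - 3*(-27)) = √(270 + 15)/(23 + 81) = √285/104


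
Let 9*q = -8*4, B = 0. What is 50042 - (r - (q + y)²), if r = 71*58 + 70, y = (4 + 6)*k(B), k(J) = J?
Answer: 3715198/81 ≈ 45867.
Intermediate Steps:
q = -32/9 (q = (-8*4)/9 = (⅑)*(-32) = -32/9 ≈ -3.5556)
y = 0 (y = (4 + 6)*0 = 10*0 = 0)
r = 4188 (r = 4118 + 70 = 4188)
50042 - (r - (q + y)²) = 50042 - (4188 - (-32/9 + 0)²) = 50042 - (4188 - (-32/9)²) = 50042 - (4188 - 1*1024/81) = 50042 - (4188 - 1024/81) = 50042 - 1*338204/81 = 50042 - 338204/81 = 3715198/81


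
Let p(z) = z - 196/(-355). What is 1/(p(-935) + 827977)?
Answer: 355/293600106 ≈ 1.2091e-6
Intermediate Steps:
p(z) = 196/355 + z (p(z) = z - 196*(-1/355) = z + 196/355 = 196/355 + z)
1/(p(-935) + 827977) = 1/((196/355 - 935) + 827977) = 1/(-331729/355 + 827977) = 1/(293600106/355) = 355/293600106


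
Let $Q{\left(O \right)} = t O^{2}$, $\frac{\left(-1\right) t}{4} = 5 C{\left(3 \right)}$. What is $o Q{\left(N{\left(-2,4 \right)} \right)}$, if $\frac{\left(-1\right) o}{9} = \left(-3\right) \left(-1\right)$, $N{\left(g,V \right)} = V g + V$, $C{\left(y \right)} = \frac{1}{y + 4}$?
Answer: $\frac{8640}{7} \approx 1234.3$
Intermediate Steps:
$C{\left(y \right)} = \frac{1}{4 + y}$
$t = - \frac{20}{7}$ ($t = - 4 \frac{5}{4 + 3} = - 4 \cdot \frac{5}{7} = - 4 \cdot 5 \cdot \frac{1}{7} = \left(-4\right) \frac{5}{7} = - \frac{20}{7} \approx -2.8571$)
$N{\left(g,V \right)} = V + V g$
$o = -27$ ($o = - 9 \left(\left(-3\right) \left(-1\right)\right) = \left(-9\right) 3 = -27$)
$Q{\left(O \right)} = - \frac{20 O^{2}}{7}$
$o Q{\left(N{\left(-2,4 \right)} \right)} = - 27 \left(- \frac{20 \left(4 \left(1 - 2\right)\right)^{2}}{7}\right) = - 27 \left(- \frac{20 \left(4 \left(-1\right)\right)^{2}}{7}\right) = - 27 \left(- \frac{20 \left(-4\right)^{2}}{7}\right) = - 27 \left(\left(- \frac{20}{7}\right) 16\right) = \left(-27\right) \left(- \frac{320}{7}\right) = \frac{8640}{7}$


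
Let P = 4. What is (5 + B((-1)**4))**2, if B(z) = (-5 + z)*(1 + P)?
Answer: 225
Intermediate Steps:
B(z) = -25 + 5*z (B(z) = (-5 + z)*(1 + 4) = (-5 + z)*5 = -25 + 5*z)
(5 + B((-1)**4))**2 = (5 + (-25 + 5*(-1)**4))**2 = (5 + (-25 + 5*1))**2 = (5 + (-25 + 5))**2 = (5 - 20)**2 = (-15)**2 = 225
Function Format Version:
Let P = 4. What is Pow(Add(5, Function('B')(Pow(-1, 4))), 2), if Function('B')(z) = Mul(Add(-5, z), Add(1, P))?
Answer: 225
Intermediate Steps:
Function('B')(z) = Add(-25, Mul(5, z)) (Function('B')(z) = Mul(Add(-5, z), Add(1, 4)) = Mul(Add(-5, z), 5) = Add(-25, Mul(5, z)))
Pow(Add(5, Function('B')(Pow(-1, 4))), 2) = Pow(Add(5, Add(-25, Mul(5, Pow(-1, 4)))), 2) = Pow(Add(5, Add(-25, Mul(5, 1))), 2) = Pow(Add(5, Add(-25, 5)), 2) = Pow(Add(5, -20), 2) = Pow(-15, 2) = 225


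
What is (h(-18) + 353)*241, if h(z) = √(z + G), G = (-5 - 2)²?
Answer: 85073 + 241*√31 ≈ 86415.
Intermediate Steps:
G = 49 (G = (-7)² = 49)
h(z) = √(49 + z) (h(z) = √(z + 49) = √(49 + z))
(h(-18) + 353)*241 = (√(49 - 18) + 353)*241 = (√31 + 353)*241 = (353 + √31)*241 = 85073 + 241*√31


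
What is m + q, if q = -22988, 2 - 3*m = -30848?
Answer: -38114/3 ≈ -12705.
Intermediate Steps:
m = 30850/3 (m = 2/3 - 1/3*(-30848) = 2/3 + 30848/3 = 30850/3 ≈ 10283.)
m + q = 30850/3 - 22988 = -38114/3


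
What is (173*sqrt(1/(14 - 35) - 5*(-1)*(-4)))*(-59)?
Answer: -10207*I*sqrt(8841)/21 ≈ -45701.0*I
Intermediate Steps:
(173*sqrt(1/(14 - 35) - 5*(-1)*(-4)))*(-59) = (173*sqrt(1/(-21) + 5*(-4)))*(-59) = (173*sqrt(-1/21 - 20))*(-59) = (173*sqrt(-421/21))*(-59) = (173*(I*sqrt(8841)/21))*(-59) = (173*I*sqrt(8841)/21)*(-59) = -10207*I*sqrt(8841)/21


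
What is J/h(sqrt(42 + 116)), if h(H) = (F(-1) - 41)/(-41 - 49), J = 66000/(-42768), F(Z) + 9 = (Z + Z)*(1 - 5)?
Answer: -625/189 ≈ -3.3069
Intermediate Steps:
F(Z) = -9 - 8*Z (F(Z) = -9 + (Z + Z)*(1 - 5) = -9 + (2*Z)*(-4) = -9 - 8*Z)
J = -125/81 (J = 66000*(-1/42768) = -125/81 ≈ -1.5432)
h(H) = 7/15 (h(H) = ((-9 - 8*(-1)) - 41)/(-41 - 49) = ((-9 + 8) - 41)/(-90) = (-1 - 41)*(-1/90) = -42*(-1/90) = 7/15)
J/h(sqrt(42 + 116)) = -125/(81*7/15) = -125/81*15/7 = -625/189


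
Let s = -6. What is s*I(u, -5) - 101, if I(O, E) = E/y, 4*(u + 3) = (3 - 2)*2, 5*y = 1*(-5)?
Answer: -131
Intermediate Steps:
y = -1 (y = (1*(-5))/5 = (⅕)*(-5) = -1)
u = -5/2 (u = -3 + ((3 - 2)*2)/4 = -3 + (1*2)/4 = -3 + (¼)*2 = -3 + ½ = -5/2 ≈ -2.5000)
I(O, E) = -E (I(O, E) = E/(-1) = E*(-1) = -E)
s*I(u, -5) - 101 = -(-6)*(-5) - 101 = -6*5 - 101 = -30 - 101 = -131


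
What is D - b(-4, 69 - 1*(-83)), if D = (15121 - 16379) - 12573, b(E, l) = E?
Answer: -13827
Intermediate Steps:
D = -13831 (D = -1258 - 12573 = -13831)
D - b(-4, 69 - 1*(-83)) = -13831 - 1*(-4) = -13831 + 4 = -13827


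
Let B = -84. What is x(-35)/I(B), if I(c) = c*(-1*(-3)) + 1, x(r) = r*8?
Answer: 280/251 ≈ 1.1155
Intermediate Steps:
x(r) = 8*r
I(c) = 1 + 3*c (I(c) = c*3 + 1 = 3*c + 1 = 1 + 3*c)
x(-35)/I(B) = (8*(-35))/(1 + 3*(-84)) = -280/(1 - 252) = -280/(-251) = -280*(-1/251) = 280/251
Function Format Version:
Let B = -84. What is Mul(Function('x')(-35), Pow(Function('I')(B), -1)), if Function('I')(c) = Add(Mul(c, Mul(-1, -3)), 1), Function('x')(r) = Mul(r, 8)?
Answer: Rational(280, 251) ≈ 1.1155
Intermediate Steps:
Function('x')(r) = Mul(8, r)
Function('I')(c) = Add(1, Mul(3, c)) (Function('I')(c) = Add(Mul(c, 3), 1) = Add(Mul(3, c), 1) = Add(1, Mul(3, c)))
Mul(Function('x')(-35), Pow(Function('I')(B), -1)) = Mul(Mul(8, -35), Pow(Add(1, Mul(3, -84)), -1)) = Mul(-280, Pow(Add(1, -252), -1)) = Mul(-280, Pow(-251, -1)) = Mul(-280, Rational(-1, 251)) = Rational(280, 251)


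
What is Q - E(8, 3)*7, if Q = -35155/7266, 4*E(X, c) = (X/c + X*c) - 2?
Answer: -58134/1211 ≈ -48.005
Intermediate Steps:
E(X, c) = -1/2 + X*c/4 + X/(4*c) (E(X, c) = ((X/c + X*c) - 2)/4 = ((X*c + X/c) - 2)/4 = (-2 + X*c + X/c)/4 = -1/2 + X*c/4 + X/(4*c))
Q = -35155/7266 (Q = -35155*1/7266 = -35155/7266 ≈ -4.8383)
Q - E(8, 3)*7 = -35155/7266 - (1/4)*(8 + 3*(-2 + 8*3))/3*7 = -35155/7266 - (1/4)*(1/3)*(8 + 3*(-2 + 24))*7 = -35155/7266 - (1/4)*(1/3)*(8 + 3*22)*7 = -35155/7266 - (1/4)*(1/3)*(8 + 66)*7 = -35155/7266 - (1/4)*(1/3)*74*7 = -35155/7266 - 37*7/6 = -35155/7266 - 1*259/6 = -35155/7266 - 259/6 = -58134/1211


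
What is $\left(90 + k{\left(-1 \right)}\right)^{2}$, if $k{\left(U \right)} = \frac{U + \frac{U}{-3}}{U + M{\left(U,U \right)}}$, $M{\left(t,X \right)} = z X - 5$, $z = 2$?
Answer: $\frac{1168561}{144} \approx 8115.0$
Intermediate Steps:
$M{\left(t,X \right)} = -5 + 2 X$ ($M{\left(t,X \right)} = 2 X - 5 = -5 + 2 X$)
$k{\left(U \right)} = \frac{2 U}{3 \left(-5 + 3 U\right)}$ ($k{\left(U \right)} = \frac{U + \frac{U}{-3}}{U + \left(-5 + 2 U\right)} = \frac{U + U \left(- \frac{1}{3}\right)}{-5 + 3 U} = \frac{U - \frac{U}{3}}{-5 + 3 U} = \frac{\frac{2}{3} U}{-5 + 3 U} = \frac{2 U}{3 \left(-5 + 3 U\right)}$)
$\left(90 + k{\left(-1 \right)}\right)^{2} = \left(90 + \frac{2}{3} \left(-1\right) \frac{1}{-5 + 3 \left(-1\right)}\right)^{2} = \left(90 + \frac{2}{3} \left(-1\right) \frac{1}{-5 - 3}\right)^{2} = \left(90 + \frac{2}{3} \left(-1\right) \frac{1}{-8}\right)^{2} = \left(90 + \frac{2}{3} \left(-1\right) \left(- \frac{1}{8}\right)\right)^{2} = \left(90 + \frac{1}{12}\right)^{2} = \left(\frac{1081}{12}\right)^{2} = \frac{1168561}{144}$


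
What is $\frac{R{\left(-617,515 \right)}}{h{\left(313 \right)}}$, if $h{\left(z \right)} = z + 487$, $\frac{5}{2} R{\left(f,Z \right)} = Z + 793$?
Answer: $\frac{327}{500} \approx 0.654$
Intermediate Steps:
$R{\left(f,Z \right)} = \frac{1586}{5} + \frac{2 Z}{5}$ ($R{\left(f,Z \right)} = \frac{2 \left(Z + 793\right)}{5} = \frac{2 \left(793 + Z\right)}{5} = \frac{1586}{5} + \frac{2 Z}{5}$)
$h{\left(z \right)} = 487 + z$
$\frac{R{\left(-617,515 \right)}}{h{\left(313 \right)}} = \frac{\frac{1586}{5} + \frac{2}{5} \cdot 515}{487 + 313} = \frac{\frac{1586}{5} + 206}{800} = \frac{2616}{5} \cdot \frac{1}{800} = \frac{327}{500}$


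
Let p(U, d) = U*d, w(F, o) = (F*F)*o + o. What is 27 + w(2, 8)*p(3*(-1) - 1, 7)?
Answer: -1093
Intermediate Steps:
w(F, o) = o + o*F² (w(F, o) = F²*o + o = o*F² + o = o + o*F²)
27 + w(2, 8)*p(3*(-1) - 1, 7) = 27 + (8*(1 + 2²))*((3*(-1) - 1)*7) = 27 + (8*(1 + 4))*((-3 - 1)*7) = 27 + (8*5)*(-4*7) = 27 + 40*(-28) = 27 - 1120 = -1093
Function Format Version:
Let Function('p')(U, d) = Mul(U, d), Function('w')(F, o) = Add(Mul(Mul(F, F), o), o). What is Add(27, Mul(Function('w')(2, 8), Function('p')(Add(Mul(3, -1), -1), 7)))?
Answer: -1093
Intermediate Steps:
Function('w')(F, o) = Add(o, Mul(o, Pow(F, 2))) (Function('w')(F, o) = Add(Mul(Pow(F, 2), o), o) = Add(Mul(o, Pow(F, 2)), o) = Add(o, Mul(o, Pow(F, 2))))
Add(27, Mul(Function('w')(2, 8), Function('p')(Add(Mul(3, -1), -1), 7))) = Add(27, Mul(Mul(8, Add(1, Pow(2, 2))), Mul(Add(Mul(3, -1), -1), 7))) = Add(27, Mul(Mul(8, Add(1, 4)), Mul(Add(-3, -1), 7))) = Add(27, Mul(Mul(8, 5), Mul(-4, 7))) = Add(27, Mul(40, -28)) = Add(27, -1120) = -1093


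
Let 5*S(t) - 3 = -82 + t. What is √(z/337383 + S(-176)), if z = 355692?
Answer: I*√631687476567/112461 ≈ 7.0672*I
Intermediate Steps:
S(t) = -79/5 + t/5 (S(t) = ⅗ + (-82 + t)/5 = ⅗ + (-82/5 + t/5) = -79/5 + t/5)
√(z/337383 + S(-176)) = √(355692/337383 + (-79/5 + (⅕)*(-176))) = √(355692*(1/337383) + (-79/5 - 176/5)) = √(118564/112461 - 51) = √(-5616947/112461) = I*√631687476567/112461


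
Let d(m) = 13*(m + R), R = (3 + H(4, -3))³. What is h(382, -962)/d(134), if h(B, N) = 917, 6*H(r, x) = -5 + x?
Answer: 24759/48659 ≈ 0.50883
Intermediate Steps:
H(r, x) = -⅚ + x/6 (H(r, x) = (-5 + x)/6 = -⅚ + x/6)
R = 125/27 (R = (3 + (-⅚ + (⅙)*(-3)))³ = (3 + (-⅚ - ½))³ = (3 - 4/3)³ = (5/3)³ = 125/27 ≈ 4.6296)
d(m) = 1625/27 + 13*m (d(m) = 13*(m + 125/27) = 13*(125/27 + m) = 1625/27 + 13*m)
h(382, -962)/d(134) = 917/(1625/27 + 13*134) = 917/(1625/27 + 1742) = 917/(48659/27) = 917*(27/48659) = 24759/48659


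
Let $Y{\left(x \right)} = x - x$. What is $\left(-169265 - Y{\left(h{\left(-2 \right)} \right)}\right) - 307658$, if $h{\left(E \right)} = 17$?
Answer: $-476923$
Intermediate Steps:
$Y{\left(x \right)} = 0$
$\left(-169265 - Y{\left(h{\left(-2 \right)} \right)}\right) - 307658 = \left(-169265 - 0\right) - 307658 = \left(-169265 + 0\right) - 307658 = -169265 - 307658 = -476923$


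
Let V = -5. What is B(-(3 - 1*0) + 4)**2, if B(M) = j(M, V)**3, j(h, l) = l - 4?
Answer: 531441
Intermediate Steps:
j(h, l) = -4 + l
B(M) = -729 (B(M) = (-4 - 5)**3 = (-9)**3 = -729)
B(-(3 - 1*0) + 4)**2 = (-729)**2 = 531441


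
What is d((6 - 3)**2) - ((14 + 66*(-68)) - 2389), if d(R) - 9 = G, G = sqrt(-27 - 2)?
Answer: 6872 + I*sqrt(29) ≈ 6872.0 + 5.3852*I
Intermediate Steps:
G = I*sqrt(29) (G = sqrt(-29) = I*sqrt(29) ≈ 5.3852*I)
d(R) = 9 + I*sqrt(29)
d((6 - 3)**2) - ((14 + 66*(-68)) - 2389) = (9 + I*sqrt(29)) - ((14 + 66*(-68)) - 2389) = (9 + I*sqrt(29)) - ((14 - 4488) - 2389) = (9 + I*sqrt(29)) - (-4474 - 2389) = (9 + I*sqrt(29)) - 1*(-6863) = (9 + I*sqrt(29)) + 6863 = 6872 + I*sqrt(29)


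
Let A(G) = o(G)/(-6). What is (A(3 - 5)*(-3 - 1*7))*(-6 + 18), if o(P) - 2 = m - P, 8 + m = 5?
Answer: 20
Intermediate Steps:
m = -3 (m = -8 + 5 = -3)
o(P) = -1 - P (o(P) = 2 + (-3 - P) = -1 - P)
A(G) = ⅙ + G/6 (A(G) = (-1 - G)/(-6) = (-1 - G)*(-⅙) = ⅙ + G/6)
(A(3 - 5)*(-3 - 1*7))*(-6 + 18) = ((⅙ + (3 - 5)/6)*(-3 - 1*7))*(-6 + 18) = ((⅙ + (⅙)*(-2))*(-3 - 7))*12 = ((⅙ - ⅓)*(-10))*12 = -⅙*(-10)*12 = (5/3)*12 = 20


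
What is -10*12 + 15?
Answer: -105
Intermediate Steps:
-10*12 + 15 = -120 + 15 = -105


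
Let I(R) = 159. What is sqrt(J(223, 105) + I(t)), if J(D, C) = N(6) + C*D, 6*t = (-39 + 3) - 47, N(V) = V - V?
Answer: sqrt(23574) ≈ 153.54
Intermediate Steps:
N(V) = 0
t = -83/6 (t = ((-39 + 3) - 47)/6 = (-36 - 47)/6 = (1/6)*(-83) = -83/6 ≈ -13.833)
J(D, C) = C*D (J(D, C) = 0 + C*D = C*D)
sqrt(J(223, 105) + I(t)) = sqrt(105*223 + 159) = sqrt(23415 + 159) = sqrt(23574)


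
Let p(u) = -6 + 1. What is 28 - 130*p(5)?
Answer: 678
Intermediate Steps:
p(u) = -5
28 - 130*p(5) = 28 - 130*(-5) = 28 + 650 = 678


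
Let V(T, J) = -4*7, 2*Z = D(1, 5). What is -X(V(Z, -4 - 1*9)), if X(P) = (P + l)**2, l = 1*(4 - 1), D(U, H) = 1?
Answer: -625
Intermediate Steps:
l = 3 (l = 1*3 = 3)
Z = 1/2 (Z = (1/2)*1 = 1/2 ≈ 0.50000)
V(T, J) = -28
X(P) = (3 + P)**2 (X(P) = (P + 3)**2 = (3 + P)**2)
-X(V(Z, -4 - 1*9)) = -(3 - 28)**2 = -1*(-25)**2 = -1*625 = -625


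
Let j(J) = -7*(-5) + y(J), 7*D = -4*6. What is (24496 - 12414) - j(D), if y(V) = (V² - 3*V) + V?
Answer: 589391/49 ≈ 12028.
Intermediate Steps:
y(V) = V² - 2*V
D = -24/7 (D = (-4*6)/7 = (⅐)*(-24) = -24/7 ≈ -3.4286)
j(J) = 35 + J*(-2 + J) (j(J) = -7*(-5) + J*(-2 + J) = 35 + J*(-2 + J))
(24496 - 12414) - j(D) = (24496 - 12414) - (35 - 24*(-2 - 24/7)/7) = 12082 - (35 - 24/7*(-38/7)) = 12082 - (35 + 912/49) = 12082 - 1*2627/49 = 12082 - 2627/49 = 589391/49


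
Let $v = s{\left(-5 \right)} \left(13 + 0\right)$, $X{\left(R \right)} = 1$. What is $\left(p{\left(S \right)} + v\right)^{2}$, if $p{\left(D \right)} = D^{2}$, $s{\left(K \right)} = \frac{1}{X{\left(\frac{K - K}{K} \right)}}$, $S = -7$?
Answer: $3844$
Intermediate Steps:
$s{\left(K \right)} = 1$ ($s{\left(K \right)} = 1^{-1} = 1$)
$v = 13$ ($v = 1 \left(13 + 0\right) = 1 \cdot 13 = 13$)
$\left(p{\left(S \right)} + v\right)^{2} = \left(\left(-7\right)^{2} + 13\right)^{2} = \left(49 + 13\right)^{2} = 62^{2} = 3844$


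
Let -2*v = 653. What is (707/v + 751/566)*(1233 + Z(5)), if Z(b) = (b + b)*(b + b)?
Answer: -413124693/369598 ≈ -1117.8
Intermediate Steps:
v = -653/2 (v = -1/2*653 = -653/2 ≈ -326.50)
Z(b) = 4*b**2 (Z(b) = (2*b)*(2*b) = 4*b**2)
(707/v + 751/566)*(1233 + Z(5)) = (707/(-653/2) + 751/566)*(1233 + 4*5**2) = (707*(-2/653) + 751*(1/566))*(1233 + 4*25) = (-1414/653 + 751/566)*(1233 + 100) = -309921/369598*1333 = -413124693/369598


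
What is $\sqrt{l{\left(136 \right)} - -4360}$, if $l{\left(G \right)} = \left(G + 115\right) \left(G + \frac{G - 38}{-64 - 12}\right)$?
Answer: $\frac{\sqrt{55120862}}{38} \approx 195.38$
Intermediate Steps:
$l{\left(G \right)} = \left(\frac{1}{2} + \frac{75 G}{76}\right) \left(115 + G\right)$ ($l{\left(G \right)} = \left(115 + G\right) \left(G + \frac{-38 + G}{-76}\right) = \left(115 + G\right) \left(G + \left(-38 + G\right) \left(- \frac{1}{76}\right)\right) = \left(115 + G\right) \left(G - \left(- \frac{1}{2} + \frac{G}{76}\right)\right) = \left(115 + G\right) \left(\frac{1}{2} + \frac{75 G}{76}\right) = \left(\frac{1}{2} + \frac{75 G}{76}\right) \left(115 + G\right)$)
$\sqrt{l{\left(136 \right)} - -4360} = \sqrt{\left(\frac{115}{2} + \frac{75 \cdot 136^{2}}{76} + \frac{8663}{76} \cdot 136\right) - -4360} = \sqrt{\left(\frac{115}{2} + \frac{75}{76} \cdot 18496 + \frac{294542}{19}\right) + 4360} = \sqrt{\left(\frac{115}{2} + \frac{346800}{19} + \frac{294542}{19}\right) + 4360} = \sqrt{\frac{1284869}{38} + 4360} = \sqrt{\frac{1450549}{38}} = \frac{\sqrt{55120862}}{38}$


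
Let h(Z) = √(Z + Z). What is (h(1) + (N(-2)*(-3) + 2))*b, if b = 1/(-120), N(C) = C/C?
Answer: 1/120 - √2/120 ≈ -0.0034518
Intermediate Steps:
N(C) = 1
h(Z) = √2*√Z (h(Z) = √(2*Z) = √2*√Z)
b = -1/120 ≈ -0.0083333
(h(1) + (N(-2)*(-3) + 2))*b = (√2*√1 + (1*(-3) + 2))*(-1/120) = (√2*1 + (-3 + 2))*(-1/120) = (√2 - 1)*(-1/120) = (-1 + √2)*(-1/120) = 1/120 - √2/120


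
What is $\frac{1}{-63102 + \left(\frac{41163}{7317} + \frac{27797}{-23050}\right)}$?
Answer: $- \frac{56218950}{3547279710733} \approx -1.5848 \cdot 10^{-5}$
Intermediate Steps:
$\frac{1}{-63102 + \left(\frac{41163}{7317} + \frac{27797}{-23050}\right)} = \frac{1}{-63102 + \left(41163 \cdot \frac{1}{7317} + 27797 \left(- \frac{1}{23050}\right)\right)} = \frac{1}{-63102 + \left(\frac{13721}{2439} - \frac{27797}{23050}\right)} = \frac{1}{-63102 + \frac{248472167}{56218950}} = \frac{1}{- \frac{3547279710733}{56218950}} = - \frac{56218950}{3547279710733}$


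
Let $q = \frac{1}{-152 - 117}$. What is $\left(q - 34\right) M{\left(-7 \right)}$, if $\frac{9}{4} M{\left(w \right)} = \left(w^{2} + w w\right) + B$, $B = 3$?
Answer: $- \frac{1231796}{807} \approx -1526.4$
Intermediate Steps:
$q = - \frac{1}{269}$ ($q = \frac{1}{-269} = - \frac{1}{269} \approx -0.0037175$)
$M{\left(w \right)} = \frac{4}{3} + \frac{8 w^{2}}{9}$ ($M{\left(w \right)} = \frac{4 \left(\left(w^{2} + w w\right) + 3\right)}{9} = \frac{4 \left(\left(w^{2} + w^{2}\right) + 3\right)}{9} = \frac{4 \left(2 w^{2} + 3\right)}{9} = \frac{4 \left(3 + 2 w^{2}\right)}{9} = \frac{4}{3} + \frac{8 w^{2}}{9}$)
$\left(q - 34\right) M{\left(-7 \right)} = \left(- \frac{1}{269} - 34\right) \left(\frac{4}{3} + \frac{8 \left(-7\right)^{2}}{9}\right) = - \frac{9147 \left(\frac{4}{3} + \frac{8}{9} \cdot 49\right)}{269} = - \frac{9147 \left(\frac{4}{3} + \frac{392}{9}\right)}{269} = \left(- \frac{9147}{269}\right) \frac{404}{9} = - \frac{1231796}{807}$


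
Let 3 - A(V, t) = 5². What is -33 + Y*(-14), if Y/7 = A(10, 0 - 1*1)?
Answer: 2123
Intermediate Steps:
A(V, t) = -22 (A(V, t) = 3 - 1*5² = 3 - 1*25 = 3 - 25 = -22)
Y = -154 (Y = 7*(-22) = -154)
-33 + Y*(-14) = -33 - 154*(-14) = -33 + 2156 = 2123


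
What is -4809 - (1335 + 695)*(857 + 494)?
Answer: -2747339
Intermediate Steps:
-4809 - (1335 + 695)*(857 + 494) = -4809 - 2030*1351 = -4809 - 1*2742530 = -4809 - 2742530 = -2747339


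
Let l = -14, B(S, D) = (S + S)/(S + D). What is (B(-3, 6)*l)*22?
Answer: 616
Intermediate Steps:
B(S, D) = 2*S/(D + S) (B(S, D) = (2*S)/(D + S) = 2*S/(D + S))
(B(-3, 6)*l)*22 = ((2*(-3)/(6 - 3))*(-14))*22 = ((2*(-3)/3)*(-14))*22 = ((2*(-3)*(1/3))*(-14))*22 = -2*(-14)*22 = 28*22 = 616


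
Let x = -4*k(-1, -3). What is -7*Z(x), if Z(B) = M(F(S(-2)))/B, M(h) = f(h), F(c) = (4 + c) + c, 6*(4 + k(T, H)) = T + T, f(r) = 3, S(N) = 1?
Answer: -63/52 ≈ -1.2115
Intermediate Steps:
k(T, H) = -4 + T/3 (k(T, H) = -4 + (T + T)/6 = -4 + (2*T)/6 = -4 + T/3)
F(c) = 4 + 2*c
x = 52/3 (x = -4*(-4 + (1/3)*(-1)) = -4*(-4 - 1/3) = -4*(-13/3) = 52/3 ≈ 17.333)
M(h) = 3
Z(B) = 3/B
-7*Z(x) = -21/52/3 = -21*3/52 = -7*9/52 = -63/52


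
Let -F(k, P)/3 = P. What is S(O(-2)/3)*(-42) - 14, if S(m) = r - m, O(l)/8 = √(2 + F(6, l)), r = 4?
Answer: -182 + 224*√2 ≈ 134.78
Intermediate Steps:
F(k, P) = -3*P
O(l) = 8*√(2 - 3*l)
S(m) = 4 - m
S(O(-2)/3)*(-42) - 14 = (4 - 8*√(2 - 3*(-2))/3)*(-42) - 14 = (4 - 8*√(2 + 6)/3)*(-42) - 14 = (4 - 8*√8/3)*(-42) - 14 = (4 - 8*(2*√2)/3)*(-42) - 14 = (4 - 16*√2/3)*(-42) - 14 = (-168 + 224*√2) - 14 = -182 + 224*√2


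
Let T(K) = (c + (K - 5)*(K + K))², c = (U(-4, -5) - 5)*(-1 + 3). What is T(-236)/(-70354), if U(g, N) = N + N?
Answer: -6466346642/35177 ≈ -1.8382e+5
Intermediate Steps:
U(g, N) = 2*N
c = -30 (c = (2*(-5) - 5)*(-1 + 3) = (-10 - 5)*2 = -15*2 = -30)
T(K) = (-30 + 2*K*(-5 + K))² (T(K) = (-30 + (K - 5)*(K + K))² = (-30 + (-5 + K)*(2*K))² = (-30 + 2*K*(-5 + K))²)
T(-236)/(-70354) = (4*(15 - 1*(-236)² + 5*(-236))²)/(-70354) = (4*(15 - 1*55696 - 1180)²)*(-1/70354) = (4*(15 - 55696 - 1180)²)*(-1/70354) = (4*(-56861)²)*(-1/70354) = (4*3233173321)*(-1/70354) = 12932693284*(-1/70354) = -6466346642/35177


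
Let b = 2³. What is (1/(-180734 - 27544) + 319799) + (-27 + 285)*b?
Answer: 67036981913/208278 ≈ 3.2186e+5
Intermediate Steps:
b = 8
(1/(-180734 - 27544) + 319799) + (-27 + 285)*b = (1/(-180734 - 27544) + 319799) + (-27 + 285)*8 = (1/(-208278) + 319799) + 258*8 = (-1/208278 + 319799) + 2064 = 66607096121/208278 + 2064 = 67036981913/208278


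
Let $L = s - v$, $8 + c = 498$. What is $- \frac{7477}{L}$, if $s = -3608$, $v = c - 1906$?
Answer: $\frac{7477}{2192} \approx 3.411$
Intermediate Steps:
$c = 490$ ($c = -8 + 498 = 490$)
$v = -1416$ ($v = 490 - 1906 = -1416$)
$L = -2192$ ($L = -3608 - -1416 = -3608 + 1416 = -2192$)
$- \frac{7477}{L} = - \frac{7477}{-2192} = \left(-7477\right) \left(- \frac{1}{2192}\right) = \frac{7477}{2192}$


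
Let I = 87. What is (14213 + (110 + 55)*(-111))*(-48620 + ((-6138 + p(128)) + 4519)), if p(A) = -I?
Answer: 206437252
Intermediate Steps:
p(A) = -87 (p(A) = -1*87 = -87)
(14213 + (110 + 55)*(-111))*(-48620 + ((-6138 + p(128)) + 4519)) = (14213 + (110 + 55)*(-111))*(-48620 + ((-6138 - 87) + 4519)) = (14213 + 165*(-111))*(-48620 + (-6225 + 4519)) = (14213 - 18315)*(-48620 - 1706) = -4102*(-50326) = 206437252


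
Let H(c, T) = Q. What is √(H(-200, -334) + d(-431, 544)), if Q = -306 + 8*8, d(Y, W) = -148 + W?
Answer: √154 ≈ 12.410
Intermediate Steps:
Q = -242 (Q = -306 + 64 = -242)
H(c, T) = -242
√(H(-200, -334) + d(-431, 544)) = √(-242 + (-148 + 544)) = √(-242 + 396) = √154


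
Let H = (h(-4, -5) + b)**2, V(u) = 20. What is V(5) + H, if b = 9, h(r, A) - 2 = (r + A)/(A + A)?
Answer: 16161/100 ≈ 161.61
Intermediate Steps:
h(r, A) = 2 + (A + r)/(2*A) (h(r, A) = 2 + (r + A)/(A + A) = 2 + (A + r)/((2*A)) = 2 + (A + r)*(1/(2*A)) = 2 + (A + r)/(2*A))
H = 14161/100 (H = ((1/2)*(-4 + 5*(-5))/(-5) + 9)**2 = ((1/2)*(-1/5)*(-4 - 25) + 9)**2 = ((1/2)*(-1/5)*(-29) + 9)**2 = (29/10 + 9)**2 = (119/10)**2 = 14161/100 ≈ 141.61)
V(5) + H = 20 + 14161/100 = 16161/100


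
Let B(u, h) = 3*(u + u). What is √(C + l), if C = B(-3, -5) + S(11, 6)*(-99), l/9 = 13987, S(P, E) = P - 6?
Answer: 3*√13930 ≈ 354.08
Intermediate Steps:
S(P, E) = -6 + P
l = 125883 (l = 9*13987 = 125883)
B(u, h) = 6*u (B(u, h) = 3*(2*u) = 6*u)
C = -513 (C = 6*(-3) + (-6 + 11)*(-99) = -18 + 5*(-99) = -18 - 495 = -513)
√(C + l) = √(-513 + 125883) = √125370 = 3*√13930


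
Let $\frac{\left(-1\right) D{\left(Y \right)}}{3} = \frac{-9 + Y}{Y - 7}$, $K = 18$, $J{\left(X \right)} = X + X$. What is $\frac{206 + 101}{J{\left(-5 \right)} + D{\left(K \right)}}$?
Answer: $- \frac{3377}{137} \approx -24.65$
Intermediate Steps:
$J{\left(X \right)} = 2 X$
$D{\left(Y \right)} = - \frac{3 \left(-9 + Y\right)}{-7 + Y}$ ($D{\left(Y \right)} = - 3 \frac{-9 + Y}{Y - 7} = - 3 \frac{-9 + Y}{-7 + Y} = - \frac{3 \left(-9 + Y\right)}{-7 + Y}$)
$\frac{206 + 101}{J{\left(-5 \right)} + D{\left(K \right)}} = \frac{206 + 101}{2 \left(-5\right) + \frac{3 \left(9 - 18\right)}{-7 + 18}} = \frac{307}{-10 + \frac{3 \left(9 - 18\right)}{11}} = \frac{307}{-10 + 3 \cdot \frac{1}{11} \left(-9\right)} = \frac{307}{-10 - \frac{27}{11}} = \frac{307}{- \frac{137}{11}} = 307 \left(- \frac{11}{137}\right) = - \frac{3377}{137}$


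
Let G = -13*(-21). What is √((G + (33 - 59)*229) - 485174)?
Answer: I*√490855 ≈ 700.61*I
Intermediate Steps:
G = 273
√((G + (33 - 59)*229) - 485174) = √((273 + (33 - 59)*229) - 485174) = √((273 - 26*229) - 485174) = √((273 - 5954) - 485174) = √(-5681 - 485174) = √(-490855) = I*√490855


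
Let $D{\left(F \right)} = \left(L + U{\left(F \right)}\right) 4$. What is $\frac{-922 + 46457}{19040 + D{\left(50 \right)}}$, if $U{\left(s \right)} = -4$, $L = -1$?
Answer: $\frac{9107}{3804} \approx 2.3941$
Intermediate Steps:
$D{\left(F \right)} = -20$ ($D{\left(F \right)} = \left(-1 - 4\right) 4 = \left(-5\right) 4 = -20$)
$\frac{-922 + 46457}{19040 + D{\left(50 \right)}} = \frac{-922 + 46457}{19040 - 20} = \frac{45535}{19020} = 45535 \cdot \frac{1}{19020} = \frac{9107}{3804}$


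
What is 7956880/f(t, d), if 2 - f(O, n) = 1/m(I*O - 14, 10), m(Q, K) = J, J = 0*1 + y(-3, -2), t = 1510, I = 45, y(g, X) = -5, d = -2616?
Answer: 39784400/11 ≈ 3.6168e+6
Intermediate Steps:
J = -5 (J = 0*1 - 5 = 0 - 5 = -5)
m(Q, K) = -5
f(O, n) = 11/5 (f(O, n) = 2 - 1/(-5) = 2 - 1*(-⅕) = 2 + ⅕ = 11/5)
7956880/f(t, d) = 7956880/(11/5) = 7956880*(5/11) = 39784400/11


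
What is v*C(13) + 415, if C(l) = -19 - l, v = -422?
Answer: 13919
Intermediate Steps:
v*C(13) + 415 = -422*(-19 - 1*13) + 415 = -422*(-19 - 13) + 415 = -422*(-32) + 415 = 13504 + 415 = 13919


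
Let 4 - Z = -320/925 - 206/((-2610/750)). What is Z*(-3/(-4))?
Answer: -441401/10730 ≈ -41.137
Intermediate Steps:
Z = -882802/16095 (Z = 4 - (-320/925 - 206/((-2610/750))) = 4 - (-320*1/925 - 206/((-2610*1/750))) = 4 - (-64/185 - 206/(-87/25)) = 4 - (-64/185 - 206*(-25/87)) = 4 - (-64/185 + 5150/87) = 4 - 1*947182/16095 = 4 - 947182/16095 = -882802/16095 ≈ -54.849)
Z*(-3/(-4)) = -(-882802)/(5365*(-4)) = -(-882802)*(-1)/(5365*4) = -882802/16095*3/4 = -441401/10730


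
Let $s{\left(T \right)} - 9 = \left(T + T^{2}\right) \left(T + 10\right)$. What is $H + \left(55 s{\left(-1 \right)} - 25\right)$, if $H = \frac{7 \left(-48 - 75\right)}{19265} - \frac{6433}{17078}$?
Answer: $\frac{154494968997}{329007670} \approx 469.58$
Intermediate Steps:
$s{\left(T \right)} = 9 + \left(10 + T\right) \left(T + T^{2}\right)$ ($s{\left(T \right)} = 9 + \left(T + T^{2}\right) \left(T + 10\right) = 9 + \left(T + T^{2}\right) \left(10 + T\right) = 9 + \left(10 + T\right) \left(T + T^{2}\right)$)
$H = - \frac{138635903}{329007670}$ ($H = 7 \left(-123\right) \frac{1}{19265} - \frac{6433}{17078} = \left(-861\right) \frac{1}{19265} - \frac{6433}{17078} = - \frac{861}{19265} - \frac{6433}{17078} = - \frac{138635903}{329007670} \approx -0.42138$)
$H + \left(55 s{\left(-1 \right)} - 25\right) = - \frac{138635903}{329007670} - \left(25 - 55 \left(9 + \left(-1\right)^{3} + 10 \left(-1\right) + 11 \left(-1\right)^{2}\right)\right) = - \frac{138635903}{329007670} - \left(25 - 55 \left(9 - 1 - 10 + 11 \cdot 1\right)\right) = - \frac{138635903}{329007670} - \left(25 - 55 \left(9 - 1 - 10 + 11\right)\right) = - \frac{138635903}{329007670} + \left(55 \cdot 9 - 25\right) = - \frac{138635903}{329007670} + \left(495 - 25\right) = - \frac{138635903}{329007670} + 470 = \frac{154494968997}{329007670}$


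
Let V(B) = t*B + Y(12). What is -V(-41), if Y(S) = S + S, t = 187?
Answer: 7643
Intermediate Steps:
Y(S) = 2*S
V(B) = 24 + 187*B (V(B) = 187*B + 2*12 = 187*B + 24 = 24 + 187*B)
-V(-41) = -(24 + 187*(-41)) = -(24 - 7667) = -1*(-7643) = 7643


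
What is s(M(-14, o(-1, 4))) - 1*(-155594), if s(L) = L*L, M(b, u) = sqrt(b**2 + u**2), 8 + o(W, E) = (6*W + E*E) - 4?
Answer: 155794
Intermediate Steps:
o(W, E) = -12 + E**2 + 6*W (o(W, E) = -8 + ((6*W + E*E) - 4) = -8 + ((6*W + E**2) - 4) = -8 + ((E**2 + 6*W) - 4) = -8 + (-4 + E**2 + 6*W) = -12 + E**2 + 6*W)
s(L) = L**2
s(M(-14, o(-1, 4))) - 1*(-155594) = (sqrt((-14)**2 + (-12 + 4**2 + 6*(-1))**2))**2 - 1*(-155594) = (sqrt(196 + (-12 + 16 - 6)**2))**2 + 155594 = (sqrt(196 + (-2)**2))**2 + 155594 = (sqrt(196 + 4))**2 + 155594 = (sqrt(200))**2 + 155594 = (10*sqrt(2))**2 + 155594 = 200 + 155594 = 155794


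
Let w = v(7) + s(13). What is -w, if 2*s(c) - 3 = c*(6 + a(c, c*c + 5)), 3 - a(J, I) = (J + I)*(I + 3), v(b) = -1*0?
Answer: 430167/2 ≈ 2.1508e+5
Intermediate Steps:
v(b) = 0
a(J, I) = 3 - (3 + I)*(I + J) (a(J, I) = 3 - (J + I)*(I + 3) = 3 - (I + J)*(3 + I) = 3 - (3 + I)*(I + J))
s(c) = 3/2 + c*(-6 - (5 + c**2)**2 - 3*c - 3*c**2 - c*(5 + c**2))/2 (s(c) = 3/2 + (c*(6 + (3 - (c*c + 5)**2 - 3*(c*c + 5) - 3*c - (c*c + 5)*c)))/2 = 3/2 + (c*(6 + (3 - (c**2 + 5)**2 - 3*(c**2 + 5) - 3*c - (c**2 + 5)*c)))/2 = 3/2 + (c*(6 + (3 - (5 + c**2)**2 - 3*(5 + c**2) - 3*c - (5 + c**2)*c)))/2 = 3/2 + (c*(6 + (3 - (5 + c**2)**2 + (-15 - 3*c**2) - 3*c - c*(5 + c**2))))/2 = 3/2 + (c*(6 + (-12 - (5 + c**2)**2 - 3*c - 3*c**2 - c*(5 + c**2))))/2 = 3/2 + (c*(-6 - (5 + c**2)**2 - 3*c - 3*c**2 - c*(5 + c**2)))/2 = 3/2 + c*(-6 - (5 + c**2)**2 - 3*c - 3*c**2 - c*(5 + c**2))/2)
w = -430167/2 (w = 0 + (3/2 - 4*13**2 - 31/2*13 - 13/2*13**3 - 1/2*13**4 - 1/2*13**5) = 0 + (3/2 - 4*169 - 403/2 - 13/2*2197 - 1/2*28561 - 1/2*371293) = 0 + (3/2 - 676 - 403/2 - 28561/2 - 28561/2 - 371293/2) = 0 - 430167/2 = -430167/2 ≈ -2.1508e+5)
-w = -1*(-430167/2) = 430167/2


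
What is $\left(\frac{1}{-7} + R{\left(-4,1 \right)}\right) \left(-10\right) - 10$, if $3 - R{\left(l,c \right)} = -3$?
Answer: $- \frac{480}{7} \approx -68.571$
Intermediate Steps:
$R{\left(l,c \right)} = 6$ ($R{\left(l,c \right)} = 3 - -3 = 3 + 3 = 6$)
$\left(\frac{1}{-7} + R{\left(-4,1 \right)}\right) \left(-10\right) - 10 = \left(\frac{1}{-7} + 6\right) \left(-10\right) - 10 = \left(- \frac{1}{7} + 6\right) \left(-10\right) - 10 = \frac{41}{7} \left(-10\right) - 10 = - \frac{410}{7} - 10 = - \frac{480}{7}$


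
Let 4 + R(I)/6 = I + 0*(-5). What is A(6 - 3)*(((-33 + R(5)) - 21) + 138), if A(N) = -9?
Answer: -810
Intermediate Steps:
R(I) = -24 + 6*I (R(I) = -24 + 6*(I + 0*(-5)) = -24 + 6*(I + 0) = -24 + 6*I)
A(6 - 3)*(((-33 + R(5)) - 21) + 138) = -9*(((-33 + (-24 + 6*5)) - 21) + 138) = -9*(((-33 + (-24 + 30)) - 21) + 138) = -9*(((-33 + 6) - 21) + 138) = -9*((-27 - 21) + 138) = -9*(-48 + 138) = -9*90 = -810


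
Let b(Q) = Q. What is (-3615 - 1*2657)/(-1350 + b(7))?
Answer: 6272/1343 ≈ 4.6701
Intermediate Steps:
(-3615 - 1*2657)/(-1350 + b(7)) = (-3615 - 1*2657)/(-1350 + 7) = (-3615 - 2657)/(-1343) = -6272*(-1/1343) = 6272/1343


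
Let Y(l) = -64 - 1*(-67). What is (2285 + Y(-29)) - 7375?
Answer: -5087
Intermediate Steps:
Y(l) = 3 (Y(l) = -64 + 67 = 3)
(2285 + Y(-29)) - 7375 = (2285 + 3) - 7375 = 2288 - 7375 = -5087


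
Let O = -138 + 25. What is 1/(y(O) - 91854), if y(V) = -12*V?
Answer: -1/90498 ≈ -1.1050e-5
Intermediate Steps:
O = -113
1/(y(O) - 91854) = 1/(-12*(-113) - 91854) = 1/(1356 - 91854) = 1/(-90498) = -1/90498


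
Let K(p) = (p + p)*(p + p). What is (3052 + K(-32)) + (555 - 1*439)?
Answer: 7264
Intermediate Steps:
K(p) = 4*p² (K(p) = (2*p)*(2*p) = 4*p²)
(3052 + K(-32)) + (555 - 1*439) = (3052 + 4*(-32)²) + (555 - 1*439) = (3052 + 4*1024) + (555 - 439) = (3052 + 4096) + 116 = 7148 + 116 = 7264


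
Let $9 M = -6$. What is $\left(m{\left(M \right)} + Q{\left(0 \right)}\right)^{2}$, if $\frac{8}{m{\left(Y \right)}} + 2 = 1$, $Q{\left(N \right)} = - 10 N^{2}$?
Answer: $64$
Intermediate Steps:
$M = - \frac{2}{3}$ ($M = \frac{1}{9} \left(-6\right) = - \frac{2}{3} \approx -0.66667$)
$m{\left(Y \right)} = -8$ ($m{\left(Y \right)} = \frac{8}{-2 + 1} = \frac{8}{-1} = 8 \left(-1\right) = -8$)
$\left(m{\left(M \right)} + Q{\left(0 \right)}\right)^{2} = \left(-8 - 10 \cdot 0^{2}\right)^{2} = \left(-8 - 0\right)^{2} = \left(-8 + 0\right)^{2} = \left(-8\right)^{2} = 64$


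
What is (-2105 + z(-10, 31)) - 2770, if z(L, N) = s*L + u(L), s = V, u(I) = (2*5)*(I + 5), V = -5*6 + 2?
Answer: -4645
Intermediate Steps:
V = -28 (V = -30 + 2 = -28)
u(I) = 50 + 10*I (u(I) = 10*(5 + I) = 50 + 10*I)
s = -28
z(L, N) = 50 - 18*L (z(L, N) = -28*L + (50 + 10*L) = 50 - 18*L)
(-2105 + z(-10, 31)) - 2770 = (-2105 + (50 - 18*(-10))) - 2770 = (-2105 + (50 + 180)) - 2770 = (-2105 + 230) - 2770 = -1875 - 2770 = -4645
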